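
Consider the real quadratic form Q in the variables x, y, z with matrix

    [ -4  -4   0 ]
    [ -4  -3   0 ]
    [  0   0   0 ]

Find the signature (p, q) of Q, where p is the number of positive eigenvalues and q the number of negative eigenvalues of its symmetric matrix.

(1, 1)

Applying the same elementary operations to the rows and columns of A produces a congruent diagonal matrix with entries -4, 1, 0.
Counting signs: 1 positive, 1 negative, 1 zero.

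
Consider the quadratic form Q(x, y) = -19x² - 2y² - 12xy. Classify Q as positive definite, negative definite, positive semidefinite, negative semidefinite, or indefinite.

The symmetric matrix of Q is [[-19, -6], [-6, -2]].
For the 2×2 matrix [[-19, -6], [-6, -2]]: det = -19·-2 − (-6)² = 2, trace = -21.
det > 0 so both eigenvalues share the sign of the trace; trace = -21 < 0 ⇒ both negative.

negative definite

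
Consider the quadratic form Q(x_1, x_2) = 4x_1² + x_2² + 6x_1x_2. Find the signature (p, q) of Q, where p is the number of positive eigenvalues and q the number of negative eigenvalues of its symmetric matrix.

(1, 1)

Write A = [[4, 3], [3, 1]].
Row-reducing A symmetrically gives the diagonal entries 4, -5/4.
Counting signs: 1 positive, 1 negative.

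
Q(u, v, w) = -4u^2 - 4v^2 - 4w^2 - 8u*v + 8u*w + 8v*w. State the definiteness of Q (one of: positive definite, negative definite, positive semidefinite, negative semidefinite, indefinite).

The symmetric matrix is A = [[-4, -4, 4], [-4, -4, 4], [4, 4, -4]].
Symmetric row and column elimination reduces A to a congruent diagonal form with pivots -4, 0, 0.
That gives 1 negative, 2 zero pivots.
Hence Q is negative semidefinite.

negative semidefinite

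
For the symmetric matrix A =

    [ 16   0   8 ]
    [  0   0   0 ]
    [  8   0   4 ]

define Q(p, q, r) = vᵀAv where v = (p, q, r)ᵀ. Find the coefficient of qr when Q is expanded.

The coefficient of qr is A[2,3] + A[3,2] = 2·0 = 0.

0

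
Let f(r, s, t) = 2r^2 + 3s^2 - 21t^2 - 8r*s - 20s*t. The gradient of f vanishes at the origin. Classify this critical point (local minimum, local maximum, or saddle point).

saddle point

The Hessian at the origin is H = [[4, -8, 0], [-8, 6, -20], [0, -20, -42]].
An LDLᵀ factorisation of H has diagonal entries 4, -10, -2.
So there are 1 positive, 2 negative pivots.
H is indefinite, so the origin is a saddle point.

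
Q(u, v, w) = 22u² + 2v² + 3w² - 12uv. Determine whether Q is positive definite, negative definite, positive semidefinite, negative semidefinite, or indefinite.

The symmetric matrix of Q is A = [[22, -6, 0], [-6, 2, 0], [0, 0, 3]].
Leading principal minors: Δ_1 = 22, Δ_2 = 8, Δ_3 = 24.
All leading principal minors are positive, so by Sylvester's criterion Q is positive definite.

positive definite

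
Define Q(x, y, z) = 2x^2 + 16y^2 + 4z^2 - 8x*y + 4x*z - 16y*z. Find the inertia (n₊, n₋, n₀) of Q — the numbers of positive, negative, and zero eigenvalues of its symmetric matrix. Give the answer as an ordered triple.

(2, 0, 1)

The symmetric matrix is A = [[2, -4, 2], [-4, 16, -8], [2, -8, 4]].
Row-reducing A symmetrically gives the diagonal entries 2, 8, 0.
So there are 2 positive, 1 zero pivots.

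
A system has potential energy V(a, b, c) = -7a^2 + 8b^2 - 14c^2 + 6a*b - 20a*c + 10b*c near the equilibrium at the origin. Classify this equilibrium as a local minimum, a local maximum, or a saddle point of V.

saddle point

The Hessian at the origin is H = [[-14, 6, -20], [6, 16, 10], [-20, 10, -28]].
Row-reducing H symmetrically gives the diagonal entries -14, 130/7, 6/13.
So there are 2 positive, 1 negative pivots.
H is indefinite, so the origin is a saddle point.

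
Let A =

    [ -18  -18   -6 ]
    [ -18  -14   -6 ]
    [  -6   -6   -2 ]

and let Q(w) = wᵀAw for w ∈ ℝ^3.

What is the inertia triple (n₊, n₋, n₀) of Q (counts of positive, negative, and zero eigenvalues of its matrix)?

Row-reducing A symmetrically gives the diagonal entries -18, 4, 0.
That gives 1 positive, 1 negative, 1 zero pivots.

(1, 1, 1)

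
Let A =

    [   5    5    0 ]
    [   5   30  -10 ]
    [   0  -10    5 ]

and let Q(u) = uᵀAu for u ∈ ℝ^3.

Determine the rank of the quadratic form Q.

3

Row-reducing A symmetrically gives the diagonal entries 5, 25, 1.
Counting signs: 3 positive.
The rank is the number of nonzero pivots: 3.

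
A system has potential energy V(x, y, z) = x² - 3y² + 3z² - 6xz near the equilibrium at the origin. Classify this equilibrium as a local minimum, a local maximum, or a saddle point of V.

saddle point

The Hessian at the origin is H = [[2, 0, -6], [0, -6, 0], [-6, 0, 6]].
Symmetric row and column elimination reduces H to a congruent diagonal form with pivots 2, -6, -12.
So there are 1 positive, 2 negative pivots.
H is indefinite, so the origin is a saddle point.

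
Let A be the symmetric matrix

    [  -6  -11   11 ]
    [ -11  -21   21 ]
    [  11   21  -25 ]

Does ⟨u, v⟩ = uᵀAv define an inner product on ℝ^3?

Leading principal minors: Δ_1 = -6, Δ_2 = 5, Δ_3 = -20.
The signs alternate starting with Δ_1 < 0, so by Sylvester's criterion Q is negative definite.
⟨·,·⟩ is an inner product exactly when A is positive definite.

no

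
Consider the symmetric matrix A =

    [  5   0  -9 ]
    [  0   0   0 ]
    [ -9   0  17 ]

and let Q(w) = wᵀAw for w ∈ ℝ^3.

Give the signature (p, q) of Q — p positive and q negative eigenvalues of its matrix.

(2, 0)

Row-reducing A symmetrically gives the diagonal entries 5, 0, 4/5.
So there are 2 positive, 1 zero pivots.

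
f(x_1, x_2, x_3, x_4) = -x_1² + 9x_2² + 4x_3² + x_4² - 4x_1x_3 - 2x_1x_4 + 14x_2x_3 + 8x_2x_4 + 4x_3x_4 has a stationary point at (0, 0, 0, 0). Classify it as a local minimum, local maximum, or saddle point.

The Hessian at the origin is H = [[-2, 0, -4, -2], [0, 18, 14, 8], [-4, 14, 8, 4], [-2, 8, 4, 2]].
An LDLᵀ factorisation of H has diagonal entries -2, 18, 46/9, -4/23.
Counting signs: 2 positive, 2 negative.
H is indefinite, so the origin is a saddle point.

saddle point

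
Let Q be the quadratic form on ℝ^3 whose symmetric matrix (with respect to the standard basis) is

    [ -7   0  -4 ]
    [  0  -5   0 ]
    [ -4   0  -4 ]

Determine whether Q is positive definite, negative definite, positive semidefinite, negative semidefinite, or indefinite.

negative definite

Leading principal minors: Δ_1 = -7, Δ_2 = 35, Δ_3 = -60.
The signs alternate starting with Δ_1 < 0, so by Sylvester's criterion Q is negative definite.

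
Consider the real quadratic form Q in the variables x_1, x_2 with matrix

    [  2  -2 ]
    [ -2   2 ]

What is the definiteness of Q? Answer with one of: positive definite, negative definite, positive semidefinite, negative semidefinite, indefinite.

For the 2×2 matrix [[2, -2], [-2, 2]]: det = 2·2 − (-2)² = 0, trace = 4.
det = 0 so one eigenvalue is zero; the form is semidefinite with the sign of the trace.

positive semidefinite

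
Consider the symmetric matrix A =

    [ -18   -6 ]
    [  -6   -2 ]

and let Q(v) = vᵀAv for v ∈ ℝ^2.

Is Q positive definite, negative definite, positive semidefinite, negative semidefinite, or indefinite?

negative semidefinite

For the 2×2 matrix [[-18, -6], [-6, -2]]: det = -18·-2 − (-6)² = 0, trace = -20.
det = 0 so one eigenvalue is zero; the form is semidefinite with the sign of the trace.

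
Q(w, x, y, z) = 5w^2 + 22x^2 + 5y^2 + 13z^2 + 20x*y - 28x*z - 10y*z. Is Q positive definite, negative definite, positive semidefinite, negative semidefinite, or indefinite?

Write A = [[5, 0, 0, 0], [0, 22, 10, -14], [0, 10, 5, -5], [0, -14, -5, 13]].
Symmetric row and column elimination reduces A to a congruent diagonal form with pivots 5, 22, 5/11, 0.
Counting signs: 3 positive, 1 zero.
Hence Q is positive semidefinite.

positive semidefinite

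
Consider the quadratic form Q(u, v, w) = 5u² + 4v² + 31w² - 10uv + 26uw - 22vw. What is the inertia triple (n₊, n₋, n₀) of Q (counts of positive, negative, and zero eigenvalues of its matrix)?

The symmetric matrix is A = [[5, -5, 13], [-5, 4, -11], [13, -11, 31]].
Row-reducing A symmetrically gives the diagonal entries 5, -1, 6/5.
That gives 2 positive, 1 negative pivots.

(2, 1, 0)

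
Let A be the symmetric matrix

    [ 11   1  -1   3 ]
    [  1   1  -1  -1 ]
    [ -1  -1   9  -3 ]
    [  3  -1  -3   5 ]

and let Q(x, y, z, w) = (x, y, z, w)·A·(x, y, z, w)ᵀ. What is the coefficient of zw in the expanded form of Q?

-6

The coefficient of zw is A[3,4] + A[4,3] = 2·(-3) = -6.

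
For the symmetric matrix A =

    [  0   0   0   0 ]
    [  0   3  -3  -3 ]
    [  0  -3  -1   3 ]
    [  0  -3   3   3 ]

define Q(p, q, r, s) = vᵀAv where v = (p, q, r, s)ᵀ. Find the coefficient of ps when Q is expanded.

0

The coefficient of ps is A[1,4] + A[4,1] = 2·0 = 0.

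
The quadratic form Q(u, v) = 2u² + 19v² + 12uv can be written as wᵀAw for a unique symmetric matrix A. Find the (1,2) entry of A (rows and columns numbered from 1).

The coefficient of u·v in Q is 12. For a symmetric A this equals A[1,2] + A[2,1] = 2·A[1,2].
So A[1,2] = 12/2 = 6.

6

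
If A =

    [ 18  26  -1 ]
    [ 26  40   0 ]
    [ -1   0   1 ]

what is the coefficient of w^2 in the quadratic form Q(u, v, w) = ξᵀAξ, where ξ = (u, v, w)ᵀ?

1

The coefficient of w^2 is the diagonal entry A[3,3] = 1.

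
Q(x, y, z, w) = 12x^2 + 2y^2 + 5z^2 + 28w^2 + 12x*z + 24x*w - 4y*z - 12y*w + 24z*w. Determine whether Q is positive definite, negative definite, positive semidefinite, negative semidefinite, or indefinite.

indefinite

The associated matrix is A = [[12, 0, 6, 12], [0, 2, -2, -6], [6, -2, 5, 12], [12, -6, 12, 28]].
Applying the same elementary operations to the rows and columns of A produces a congruent diagonal matrix with entries 12, 2, 0, -2.
So there are 2 positive, 1 negative, 1 zero pivots.
Hence Q is indefinite.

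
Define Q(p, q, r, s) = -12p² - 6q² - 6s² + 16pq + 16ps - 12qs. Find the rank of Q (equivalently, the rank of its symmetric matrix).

Write A = [[-12, 8, 0, 8], [8, -6, 0, -6], [0, 0, 0, 0], [8, -6, 0, -6]].
Applying the same elementary operations to the rows and columns of A produces a congruent diagonal matrix with entries -12, -2/3, 0, 0.
So there are 2 negative, 2 zero pivots.
The rank is the number of nonzero pivots: 2.

2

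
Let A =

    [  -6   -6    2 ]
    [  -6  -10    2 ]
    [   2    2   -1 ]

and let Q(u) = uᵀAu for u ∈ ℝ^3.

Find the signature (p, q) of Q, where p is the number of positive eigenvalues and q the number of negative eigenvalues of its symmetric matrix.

Symmetric row and column elimination reduces A to a congruent diagonal form with pivots -6, -4, -1/3.
That gives 3 negative pivots.

(0, 3)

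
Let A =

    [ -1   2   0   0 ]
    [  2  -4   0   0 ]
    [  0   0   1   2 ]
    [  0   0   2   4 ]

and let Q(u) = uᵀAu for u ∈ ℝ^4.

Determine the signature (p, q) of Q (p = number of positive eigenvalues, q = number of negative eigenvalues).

Congruent diagonalization of A (simultaneous row and column reduction) yields pivots -1, 0, 1, 0.
So there are 1 positive, 1 negative, 2 zero pivots.

(1, 1)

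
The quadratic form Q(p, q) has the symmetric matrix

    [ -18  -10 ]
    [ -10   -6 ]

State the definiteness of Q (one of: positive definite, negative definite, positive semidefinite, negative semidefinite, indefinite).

For the 2×2 matrix [[-18, -10], [-10, -6]]: det = -18·-6 − (-10)² = 8, trace = -24.
det > 0 so both eigenvalues share the sign of the trace; trace = -24 < 0 ⇒ both negative.

negative definite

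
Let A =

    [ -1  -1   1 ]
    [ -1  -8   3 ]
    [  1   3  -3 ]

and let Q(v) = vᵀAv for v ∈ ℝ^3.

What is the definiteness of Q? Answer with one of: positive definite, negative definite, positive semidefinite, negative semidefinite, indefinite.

An LDLᵀ factorisation of A has diagonal entries -1, -7, -10/7.
That gives 3 negative pivots.
Hence Q is negative definite.

negative definite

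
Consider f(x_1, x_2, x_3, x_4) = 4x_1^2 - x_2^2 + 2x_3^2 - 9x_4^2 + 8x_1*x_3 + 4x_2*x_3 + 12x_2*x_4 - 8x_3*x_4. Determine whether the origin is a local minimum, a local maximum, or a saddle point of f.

saddle point

The Hessian at the origin is H = [[8, 0, 8, 0], [0, -2, 4, 12], [8, 4, 4, -8], [0, 12, -8, -18]].
Symmetric row and column elimination reduces H to a congruent diagonal form with pivots 8, -2, 4, -10.
Counting signs: 2 positive, 2 negative.
H is indefinite, so the origin is a saddle point.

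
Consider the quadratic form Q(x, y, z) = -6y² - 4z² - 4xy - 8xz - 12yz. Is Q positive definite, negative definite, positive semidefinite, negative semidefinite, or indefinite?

indefinite

The symmetric matrix is A = [[0, -2, -4], [-2, -6, -6], [-4, -6, -4]].
A is congruent to a diagonal matrix with 1 positive, 2 negative and 0 zero entries, so Q is indefinite.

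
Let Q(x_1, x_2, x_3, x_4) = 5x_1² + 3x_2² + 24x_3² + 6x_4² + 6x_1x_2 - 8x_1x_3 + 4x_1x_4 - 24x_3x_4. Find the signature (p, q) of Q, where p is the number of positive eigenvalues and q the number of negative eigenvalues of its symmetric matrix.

Write A = [[5, 3, -4, 2], [3, 3, 0, 0], [-4, 0, 24, -12], [2, 0, -12, 6]].
Congruent diagonalization of A (simultaneous row and column reduction) yields pivots 5, 6/5, 16, 0.
Counting signs: 3 positive, 1 zero.

(3, 0)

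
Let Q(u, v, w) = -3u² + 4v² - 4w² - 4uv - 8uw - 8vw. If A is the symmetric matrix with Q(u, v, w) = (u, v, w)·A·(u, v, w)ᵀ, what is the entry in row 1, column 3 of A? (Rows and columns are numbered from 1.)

The coefficient of u·w in Q is -8. For a symmetric A this equals A[1,3] + A[3,1] = 2·A[1,3].
So A[1,3] = -8/2 = -4.

-4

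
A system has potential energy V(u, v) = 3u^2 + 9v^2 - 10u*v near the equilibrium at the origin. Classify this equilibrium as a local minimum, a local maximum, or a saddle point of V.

The Hessian at the origin is H = [[6, -10], [-10, 18]].
det H = 6·18 − (-10)² = 8 > 0 and H[1,1] = 6 > 0, so H is positive definite.
Therefore the origin is a local minimum.

local minimum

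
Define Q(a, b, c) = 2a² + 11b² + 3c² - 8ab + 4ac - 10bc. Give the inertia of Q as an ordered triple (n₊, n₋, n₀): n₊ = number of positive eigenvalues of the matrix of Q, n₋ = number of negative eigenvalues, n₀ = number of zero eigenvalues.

(3, 0, 0)

The associated matrix is A = [[2, -4, 2], [-4, 11, -5], [2, -5, 3]].
Congruent diagonalization of A (simultaneous row and column reduction) yields pivots 2, 3, 2/3.
Counting signs: 3 positive.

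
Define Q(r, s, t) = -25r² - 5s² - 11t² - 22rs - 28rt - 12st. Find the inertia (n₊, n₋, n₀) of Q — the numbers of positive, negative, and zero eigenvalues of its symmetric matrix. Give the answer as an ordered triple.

Write A = [[-25, -11, -14], [-11, -5, -6], [-14, -6, -11]].
Applying the same elementary operations to the rows and columns of A produces a congruent diagonal matrix with entries -25, -4/25, -3.
So there are 3 negative pivots.

(0, 3, 0)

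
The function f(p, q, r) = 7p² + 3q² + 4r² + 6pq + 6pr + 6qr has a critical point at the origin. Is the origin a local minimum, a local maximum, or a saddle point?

The Hessian at the origin is H = [[14, 6, 6], [6, 6, 6], [6, 6, 8]].
Congruent diagonalization of H (simultaneous row and column reduction) yields pivots 14, 24/7, 2.
Counting signs: 3 positive.
H is positive definite, so the origin is a strict local minimum.

local minimum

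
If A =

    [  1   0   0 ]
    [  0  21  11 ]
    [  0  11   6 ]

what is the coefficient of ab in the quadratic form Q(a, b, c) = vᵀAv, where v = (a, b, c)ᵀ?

0

The coefficient of ab is A[1,2] + A[2,1] = 2·0 = 0.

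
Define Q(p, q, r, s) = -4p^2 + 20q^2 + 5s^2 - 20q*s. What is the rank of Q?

2

Write A = [[-4, 0, 0, 0], [0, 20, 0, -10], [0, 0, 0, 0], [0, -10, 0, 5]].
Applying the same elementary operations to the rows and columns of A produces a congruent diagonal matrix with entries -4, 20, 0, 0.
Counting signs: 1 positive, 1 negative, 2 zero.
The rank is the number of nonzero pivots: 2.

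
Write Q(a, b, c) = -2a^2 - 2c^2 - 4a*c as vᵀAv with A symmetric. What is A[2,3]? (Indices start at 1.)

0

The coefficient of b·c in Q is 0. For a symmetric A this equals A[2,3] + A[3,2] = 2·A[2,3].
So A[2,3] = 0/2 = 0.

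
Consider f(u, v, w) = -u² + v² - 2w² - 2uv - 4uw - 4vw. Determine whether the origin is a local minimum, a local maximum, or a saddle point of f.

saddle point

The Hessian at the origin is H = [[-2, -2, -4], [-2, 2, -4], [-4, -4, -4]].
Applying the same elementary operations to the rows and columns of H produces a congruent diagonal matrix with entries -2, 4, 4.
That gives 2 positive, 1 negative pivots.
H is indefinite, so the origin is a saddle point.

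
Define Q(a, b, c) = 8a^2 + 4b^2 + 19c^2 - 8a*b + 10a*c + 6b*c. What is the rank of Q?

The associated matrix is A = [[8, -4, 5], [-4, 4, 3], [5, 3, 19]].
Congruent diagonalization of A (simultaneous row and column reduction) yields pivots 8, 2, 3/4.
Counting signs: 3 positive.
The rank is the number of nonzero pivots: 3.

3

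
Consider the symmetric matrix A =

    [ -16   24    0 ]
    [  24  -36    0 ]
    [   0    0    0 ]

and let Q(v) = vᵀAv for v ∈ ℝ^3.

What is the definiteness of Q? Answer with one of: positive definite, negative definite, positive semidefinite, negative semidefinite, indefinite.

negative semidefinite

Row-reducing A symmetrically gives the diagonal entries -16, 0, 0.
Counting signs: 1 negative, 2 zero.
Hence Q is negative semidefinite.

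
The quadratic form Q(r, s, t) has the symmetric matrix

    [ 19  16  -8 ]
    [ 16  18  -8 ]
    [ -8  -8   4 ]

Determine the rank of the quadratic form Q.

3

Row-reducing A symmetrically gives the diagonal entries 19, 86/19, 12/43.
So there are 3 positive pivots.
The rank is the number of nonzero pivots: 3.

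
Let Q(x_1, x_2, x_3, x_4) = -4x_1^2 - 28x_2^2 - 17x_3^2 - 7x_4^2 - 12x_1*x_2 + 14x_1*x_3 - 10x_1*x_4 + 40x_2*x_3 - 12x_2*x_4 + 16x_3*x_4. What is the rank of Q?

3

Write A = [[-4, -6, 7, -5], [-6, -28, 20, -6], [7, 20, -17, 8], [-5, -6, 8, -7]].
Applying the same elementary operations to the rows and columns of A produces a congruent diagonal matrix with entries -4, -19, 0, -12/19.
That gives 3 negative, 1 zero pivots.
The rank is the number of nonzero pivots: 3.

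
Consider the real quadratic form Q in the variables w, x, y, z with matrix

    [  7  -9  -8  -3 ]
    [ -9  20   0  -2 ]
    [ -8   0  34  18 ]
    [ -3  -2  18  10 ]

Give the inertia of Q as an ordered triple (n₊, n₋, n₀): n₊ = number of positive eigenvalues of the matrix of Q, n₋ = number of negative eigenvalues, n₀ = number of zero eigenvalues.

(4, 0, 0)

Row-reducing A symmetrically gives the diagonal entries 7, 59/7, 726/59, 20/121.
That gives 4 positive pivots.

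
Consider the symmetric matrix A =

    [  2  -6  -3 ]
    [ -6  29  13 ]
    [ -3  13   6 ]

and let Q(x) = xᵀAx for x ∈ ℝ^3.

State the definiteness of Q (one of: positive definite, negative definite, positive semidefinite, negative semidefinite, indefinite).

An LDLᵀ factorisation of A has diagonal entries 2, 11, 1/22.
That gives 3 positive pivots.
Hence Q is positive definite.

positive definite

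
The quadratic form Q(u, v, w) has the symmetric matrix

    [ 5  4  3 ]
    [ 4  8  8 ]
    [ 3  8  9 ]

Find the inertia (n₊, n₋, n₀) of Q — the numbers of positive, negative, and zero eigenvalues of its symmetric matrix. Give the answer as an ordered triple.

(3, 0, 0)

Applying the same elementary operations to the rows and columns of A produces a congruent diagonal matrix with entries 5, 24/5, 2/3.
That gives 3 positive pivots.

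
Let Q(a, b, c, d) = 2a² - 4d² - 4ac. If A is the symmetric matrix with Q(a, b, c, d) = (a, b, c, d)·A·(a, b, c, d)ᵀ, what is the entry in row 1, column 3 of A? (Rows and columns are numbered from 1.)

-2

The coefficient of a·c in Q is -4. For a symmetric A this equals A[1,3] + A[3,1] = 2·A[1,3].
So A[1,3] = -4/2 = -2.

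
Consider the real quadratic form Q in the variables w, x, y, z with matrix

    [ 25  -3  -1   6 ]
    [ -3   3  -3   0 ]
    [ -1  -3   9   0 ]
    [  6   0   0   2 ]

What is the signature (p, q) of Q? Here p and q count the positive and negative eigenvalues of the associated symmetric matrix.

(4, 0)

Row-reducing A symmetrically gives the diagonal entries 25, 66/25, 58/11, 4/29.
That gives 4 positive pivots.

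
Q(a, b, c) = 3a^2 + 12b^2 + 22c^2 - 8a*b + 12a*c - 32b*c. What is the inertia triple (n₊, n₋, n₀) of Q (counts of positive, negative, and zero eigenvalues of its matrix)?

The symmetric matrix is A = [[3, -4, 6], [-4, 12, -16], [6, -16, 22]].
Applying the same elementary operations to the rows and columns of A produces a congruent diagonal matrix with entries 3, 20/3, 2/5.
Counting signs: 3 positive.

(3, 0, 0)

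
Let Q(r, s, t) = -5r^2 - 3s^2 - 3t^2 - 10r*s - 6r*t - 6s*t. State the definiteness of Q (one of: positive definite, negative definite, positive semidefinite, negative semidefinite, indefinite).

The associated matrix is A = [[-5, -5, -3], [-5, -3, -3], [-3, -3, -3]].
Applying the same elementary operations to the rows and columns of A produces a congruent diagonal matrix with entries -5, 2, -6/5.
Counting signs: 1 positive, 2 negative.
Hence Q is indefinite.

indefinite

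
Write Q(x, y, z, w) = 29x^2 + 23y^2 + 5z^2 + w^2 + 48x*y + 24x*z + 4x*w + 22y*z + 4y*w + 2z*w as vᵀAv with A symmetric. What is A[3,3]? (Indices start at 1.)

The coefficient of z^2 in Q is 5, and that is exactly A[3,3].

5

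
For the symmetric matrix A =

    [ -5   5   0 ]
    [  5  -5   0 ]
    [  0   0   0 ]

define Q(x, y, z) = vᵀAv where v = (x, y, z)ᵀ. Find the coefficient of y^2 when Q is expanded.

-5

The coefficient of y^2 is the diagonal entry A[2,2] = -5.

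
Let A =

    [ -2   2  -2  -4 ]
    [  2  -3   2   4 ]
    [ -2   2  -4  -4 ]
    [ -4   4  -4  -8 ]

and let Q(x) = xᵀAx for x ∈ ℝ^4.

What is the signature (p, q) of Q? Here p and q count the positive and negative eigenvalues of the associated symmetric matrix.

Symmetric row and column elimination reduces A to a congruent diagonal form with pivots -2, -1, -2, 0.
Counting signs: 3 negative, 1 zero.

(0, 3)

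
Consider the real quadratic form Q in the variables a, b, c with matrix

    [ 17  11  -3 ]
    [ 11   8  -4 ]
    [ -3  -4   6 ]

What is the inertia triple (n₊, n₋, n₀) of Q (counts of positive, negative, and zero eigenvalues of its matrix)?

(3, 0, 0)

Applying the same elementary operations to the rows and columns of A produces a congruent diagonal matrix with entries 17, 15/17, 2/3.
So there are 3 positive pivots.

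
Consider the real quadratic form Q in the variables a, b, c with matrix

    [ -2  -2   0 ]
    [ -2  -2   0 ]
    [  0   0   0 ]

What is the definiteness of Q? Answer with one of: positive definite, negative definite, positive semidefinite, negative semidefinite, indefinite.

Applying the same elementary operations to the rows and columns of A produces a congruent diagonal matrix with entries -2, 0, 0.
So there are 1 negative, 2 zero pivots.
Hence Q is negative semidefinite.

negative semidefinite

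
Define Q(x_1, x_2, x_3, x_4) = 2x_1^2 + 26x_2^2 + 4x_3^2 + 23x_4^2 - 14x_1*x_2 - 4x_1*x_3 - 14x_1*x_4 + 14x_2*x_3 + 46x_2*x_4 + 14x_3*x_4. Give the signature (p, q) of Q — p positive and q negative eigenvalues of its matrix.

(3, 1)

The symmetric matrix is A = [[2, -7, -2, -7], [-7, 26, 7, 23], [-2, 7, 4, 7], [-7, 23, 7, 23]].
Applying the same elementary operations to the rows and columns of A produces a congruent diagonal matrix with entries 2, 3/2, 2, -3.
That gives 3 positive, 1 negative pivots.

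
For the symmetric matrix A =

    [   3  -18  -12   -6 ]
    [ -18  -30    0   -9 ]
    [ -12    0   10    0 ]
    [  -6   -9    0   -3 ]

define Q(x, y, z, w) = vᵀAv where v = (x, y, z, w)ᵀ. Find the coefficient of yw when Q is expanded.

-18

The coefficient of yw is A[2,4] + A[4,2] = 2·(-9) = -18.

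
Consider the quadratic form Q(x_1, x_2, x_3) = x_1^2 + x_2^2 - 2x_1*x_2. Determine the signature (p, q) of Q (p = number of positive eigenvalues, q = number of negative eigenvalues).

The symmetric matrix is A = [[1, -1, 0], [-1, 1, 0], [0, 0, 0]].
Congruent diagonalization of A (simultaneous row and column reduction) yields pivots 1, 0, 0.
So there are 1 positive, 2 zero pivots.

(1, 0)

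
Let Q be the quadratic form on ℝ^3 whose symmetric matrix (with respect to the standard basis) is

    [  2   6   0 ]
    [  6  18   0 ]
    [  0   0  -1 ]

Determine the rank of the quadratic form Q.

2

Symmetric row and column elimination reduces A to a congruent diagonal form with pivots 2, 0, -1.
That gives 1 positive, 1 negative, 1 zero pivots.
The rank is the number of nonzero pivots: 2.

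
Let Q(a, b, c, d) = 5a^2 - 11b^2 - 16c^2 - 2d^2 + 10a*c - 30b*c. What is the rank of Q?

4

Write A = [[5, 0, 5, 0], [0, -11, -15, 0], [5, -15, -16, 0], [0, 0, 0, -2]].
Congruent diagonalization of A (simultaneous row and column reduction) yields pivots 5, -11, -6/11, -2.
That gives 1 positive, 3 negative pivots.
The rank is the number of nonzero pivots: 4.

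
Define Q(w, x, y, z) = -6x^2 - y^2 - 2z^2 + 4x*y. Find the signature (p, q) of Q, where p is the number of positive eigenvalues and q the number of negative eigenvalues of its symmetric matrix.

The associated matrix is A = [[0, 0, 0, 0], [0, -6, 2, 0], [0, 2, -1, 0], [0, 0, 0, -2]].
Applying the same elementary operations to the rows and columns of A produces a congruent diagonal matrix with entries 0, -6, -1/3, -2.
That gives 3 negative, 1 zero pivots.

(0, 3)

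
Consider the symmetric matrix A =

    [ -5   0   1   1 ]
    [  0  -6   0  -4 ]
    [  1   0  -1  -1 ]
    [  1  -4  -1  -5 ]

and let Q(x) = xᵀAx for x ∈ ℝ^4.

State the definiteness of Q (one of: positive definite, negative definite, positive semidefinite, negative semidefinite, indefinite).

negative definite

Leading principal minors: Δ_1 = -5, Δ_2 = 30, Δ_3 = -24, Δ_4 = 32.
The signs alternate starting with Δ_1 < 0, so by Sylvester's criterion Q is negative definite.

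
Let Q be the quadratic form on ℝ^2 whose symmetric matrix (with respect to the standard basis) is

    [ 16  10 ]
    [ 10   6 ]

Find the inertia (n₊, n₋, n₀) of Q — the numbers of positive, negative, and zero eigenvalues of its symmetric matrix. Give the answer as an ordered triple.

Applying the same elementary operations to the rows and columns of A produces a congruent diagonal matrix with entries 16, -1/4.
That gives 1 positive, 1 negative pivots.

(1, 1, 0)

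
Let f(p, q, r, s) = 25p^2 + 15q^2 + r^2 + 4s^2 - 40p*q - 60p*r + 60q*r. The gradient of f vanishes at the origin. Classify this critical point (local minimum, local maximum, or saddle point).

The Hessian at the origin is H = [[50, -40, -60, 0], [-40, 30, 60, 0], [-60, 60, 2, 0], [0, 0, 0, 8]].
Congruent diagonalization of H (simultaneous row and column reduction) yields pivots 50, -2, 2, 8.
So there are 3 positive, 1 negative pivots.
H is indefinite, so the origin is a saddle point.

saddle point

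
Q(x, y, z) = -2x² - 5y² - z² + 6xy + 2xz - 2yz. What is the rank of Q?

The associated matrix is A = [[-2, 3, 1], [3, -5, -1], [1, -1, -1]].
Applying the same elementary operations to the rows and columns of A produces a congruent diagonal matrix with entries -2, -1/2, 0.
Counting signs: 2 negative, 1 zero.
The rank is the number of nonzero pivots: 2.

2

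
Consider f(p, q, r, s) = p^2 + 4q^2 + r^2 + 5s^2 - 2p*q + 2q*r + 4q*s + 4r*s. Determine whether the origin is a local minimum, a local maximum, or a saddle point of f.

local minimum

The Hessian at the origin is H = [[2, -2, 0, 0], [-2, 8, 2, 4], [0, 2, 2, 4], [0, 4, 4, 10]].
Applying the same elementary operations to the rows and columns of H produces a congruent diagonal matrix with entries 2, 6, 4/3, 2.
So there are 4 positive pivots.
H is positive definite, so the origin is a strict local minimum.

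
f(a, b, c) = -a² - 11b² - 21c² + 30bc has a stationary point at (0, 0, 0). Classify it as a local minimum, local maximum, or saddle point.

The Hessian at the origin is H = [[-2, 0, 0], [0, -22, 30], [0, 30, -42]].
Applying the same elementary operations to the rows and columns of H produces a congruent diagonal matrix with entries -2, -22, -12/11.
Counting signs: 3 negative.
H is negative definite, so the origin is a strict local maximum.

local maximum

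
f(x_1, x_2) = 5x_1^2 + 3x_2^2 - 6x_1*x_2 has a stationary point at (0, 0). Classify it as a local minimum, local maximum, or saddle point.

local minimum

The Hessian at the origin is H = [[10, -6], [-6, 6]].
det H = 10·6 − (-6)² = 24 > 0 and H[1,1] = 10 > 0, so H is positive definite.
Therefore the origin is a local minimum.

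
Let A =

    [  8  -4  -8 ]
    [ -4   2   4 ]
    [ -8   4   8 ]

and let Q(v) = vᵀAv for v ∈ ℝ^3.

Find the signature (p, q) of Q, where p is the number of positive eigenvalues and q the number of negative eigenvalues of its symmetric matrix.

(1, 0)

Congruent diagonalization of A (simultaneous row and column reduction) yields pivots 8, 0, 0.
So there are 1 positive, 2 zero pivots.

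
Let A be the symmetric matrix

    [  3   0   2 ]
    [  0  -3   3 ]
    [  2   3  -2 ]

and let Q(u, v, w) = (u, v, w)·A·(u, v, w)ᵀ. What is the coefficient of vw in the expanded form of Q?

6

The coefficient of vw is A[2,3] + A[3,2] = 2·3 = 6.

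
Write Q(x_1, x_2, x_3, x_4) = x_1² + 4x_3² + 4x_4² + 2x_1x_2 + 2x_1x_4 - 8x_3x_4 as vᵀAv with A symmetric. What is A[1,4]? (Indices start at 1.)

The coefficient of x_1·x_4 in Q is 2. For a symmetric A this equals A[1,4] + A[4,1] = 2·A[1,4].
So A[1,4] = 2/2 = 1.

1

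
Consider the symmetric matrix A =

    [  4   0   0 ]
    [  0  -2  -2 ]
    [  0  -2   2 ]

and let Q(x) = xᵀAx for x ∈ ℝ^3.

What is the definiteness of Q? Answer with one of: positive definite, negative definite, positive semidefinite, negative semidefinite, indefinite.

indefinite

An LDLᵀ factorisation of A has diagonal entries 4, -2, 4.
So there are 2 positive, 1 negative pivots.
Hence Q is indefinite.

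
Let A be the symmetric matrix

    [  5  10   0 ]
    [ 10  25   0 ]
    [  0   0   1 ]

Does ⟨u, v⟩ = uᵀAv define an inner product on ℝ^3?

Applying the same elementary operations to the rows and columns of A produces a congruent diagonal matrix with entries 5, 5, 1.
So there are 3 positive pivots.
Hence Q is positive definite.
⟨·,·⟩ is an inner product exactly when A is positive definite.

yes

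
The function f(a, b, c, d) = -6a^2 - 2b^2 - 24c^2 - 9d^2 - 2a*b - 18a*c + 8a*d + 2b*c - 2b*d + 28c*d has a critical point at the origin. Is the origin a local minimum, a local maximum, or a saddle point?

local maximum

The Hessian at the origin is H = [[-12, -2, -18, 8], [-2, -4, 2, -2], [-18, 2, -48, 28], [8, -2, 28, -18]].
Applying the same elementary operations to the rows and columns of H produces a congruent diagonal matrix with entries -12, -11/3, -156/11, -5/13.
Counting signs: 4 negative.
H is negative definite, so the origin is a strict local maximum.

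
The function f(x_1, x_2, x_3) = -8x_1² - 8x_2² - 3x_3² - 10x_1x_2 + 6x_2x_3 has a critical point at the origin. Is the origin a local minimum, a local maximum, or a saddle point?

The Hessian at the origin is H = [[-16, -10, 0], [-10, -16, 6], [0, 6, -6]].
Symmetric row and column elimination reduces H to a congruent diagonal form with pivots -16, -39/4, -30/13.
That gives 3 negative pivots.
H is negative definite, so the origin is a strict local maximum.

local maximum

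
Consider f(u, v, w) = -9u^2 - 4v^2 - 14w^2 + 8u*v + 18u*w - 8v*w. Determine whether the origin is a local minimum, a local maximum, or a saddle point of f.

local maximum

The Hessian at the origin is H = [[-18, 8, 18], [8, -8, -8], [18, -8, -28]].
Congruent diagonalization of H (simultaneous row and column reduction) yields pivots -18, -40/9, -10.
That gives 3 negative pivots.
H is negative definite, so the origin is a strict local maximum.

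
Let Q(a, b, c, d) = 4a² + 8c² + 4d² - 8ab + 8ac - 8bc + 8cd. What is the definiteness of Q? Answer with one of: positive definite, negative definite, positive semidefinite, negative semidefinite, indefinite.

Write A = [[4, -4, 4, 0], [-4, 0, -4, 0], [4, -4, 8, 4], [0, 0, 4, 4]].
Congruent diagonalization of A (simultaneous row and column reduction) yields pivots 4, -4, 4, 0.
Counting signs: 2 positive, 1 negative, 1 zero.
Hence Q is indefinite.

indefinite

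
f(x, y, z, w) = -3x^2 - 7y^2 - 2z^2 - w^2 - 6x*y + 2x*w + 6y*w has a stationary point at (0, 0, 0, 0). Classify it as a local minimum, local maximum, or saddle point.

The Hessian at the origin is H = [[-6, -6, 0, 2], [-6, -14, 0, 6], [0, 0, -4, 0], [2, 6, 0, -2]].
Symmetric row and column elimination reduces H to a congruent diagonal form with pivots -6, -8, -4, 2/3.
That gives 1 positive, 3 negative pivots.
H is indefinite, so the origin is a saddle point.

saddle point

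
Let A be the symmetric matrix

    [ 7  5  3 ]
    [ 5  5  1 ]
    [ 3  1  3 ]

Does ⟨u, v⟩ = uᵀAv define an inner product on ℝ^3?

Leading principal minors: Δ_1 = 7, Δ_2 = 10, Δ_3 = 8.
All leading principal minors are positive, so by Sylvester's criterion Q is positive definite.
⟨·,·⟩ is an inner product exactly when A is positive definite.

yes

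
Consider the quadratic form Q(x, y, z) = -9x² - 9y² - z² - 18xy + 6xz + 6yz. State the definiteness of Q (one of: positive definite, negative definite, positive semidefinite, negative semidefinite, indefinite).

negative semidefinite

The symmetric matrix is A = [[-9, -9, 3], [-9, -9, 3], [3, 3, -1]].
Applying the same elementary operations to the rows and columns of A produces a congruent diagonal matrix with entries -9, 0, 0.
Counting signs: 1 negative, 2 zero.
Hence Q is negative semidefinite.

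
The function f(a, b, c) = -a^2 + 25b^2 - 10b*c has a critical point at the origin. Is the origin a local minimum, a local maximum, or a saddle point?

The Hessian at the origin is H = [[-2, 0, 0], [0, 50, -10], [0, -10, 0]].
Applying the same elementary operations to the rows and columns of H produces a congruent diagonal matrix with entries -2, 50, -2.
That gives 1 positive, 2 negative pivots.
H is indefinite, so the origin is a saddle point.

saddle point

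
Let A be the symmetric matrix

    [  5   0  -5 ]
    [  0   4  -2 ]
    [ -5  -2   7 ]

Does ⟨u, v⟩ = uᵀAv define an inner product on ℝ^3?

Applying the same elementary operations to the rows and columns of A produces a congruent diagonal matrix with entries 5, 4, 1.
So there are 3 positive pivots.
Hence Q is positive definite.
⟨·,·⟩ is an inner product exactly when A is positive definite.

yes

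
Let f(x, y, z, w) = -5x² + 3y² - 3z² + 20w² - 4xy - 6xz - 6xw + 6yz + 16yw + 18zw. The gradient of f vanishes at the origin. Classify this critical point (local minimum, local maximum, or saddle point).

saddle point

The Hessian at the origin is H = [[-10, -4, -6, -6], [-4, 6, 6, 16], [-6, 6, -6, 18], [-6, 16, 18, 40]].
Applying the same elementary operations to the rows and columns of H produces a congruent diagonal matrix with entries -10, 38/5, -222/19, -30/37.
So there are 1 positive, 3 negative pivots.
H is indefinite, so the origin is a saddle point.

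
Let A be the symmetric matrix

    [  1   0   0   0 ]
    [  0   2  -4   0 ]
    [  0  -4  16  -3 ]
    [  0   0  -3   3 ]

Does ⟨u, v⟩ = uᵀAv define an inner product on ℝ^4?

yes

Leading principal minors: Δ_1 = 1, Δ_2 = 2, Δ_3 = 16, Δ_4 = 30.
All leading principal minors are positive, so by Sylvester's criterion Q is positive definite.
⟨·,·⟩ is an inner product exactly when A is positive definite.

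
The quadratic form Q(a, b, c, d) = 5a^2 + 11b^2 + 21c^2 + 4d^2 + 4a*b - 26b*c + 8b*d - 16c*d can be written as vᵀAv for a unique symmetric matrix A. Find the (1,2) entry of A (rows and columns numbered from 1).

2

The coefficient of a·b in Q is 4. For a symmetric A this equals A[1,2] + A[2,1] = 2·A[1,2].
So A[1,2] = 4/2 = 2.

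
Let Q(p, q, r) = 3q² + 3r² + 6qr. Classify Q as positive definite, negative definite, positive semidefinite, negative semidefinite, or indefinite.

positive semidefinite

The symmetric matrix is A = [[0, 0, 0], [0, 3, 3], [0, 3, 3]].
Applying the same elementary operations to the rows and columns of A produces a congruent diagonal matrix with entries 0, 3, 0.
That gives 1 positive, 2 zero pivots.
Hence Q is positive semidefinite.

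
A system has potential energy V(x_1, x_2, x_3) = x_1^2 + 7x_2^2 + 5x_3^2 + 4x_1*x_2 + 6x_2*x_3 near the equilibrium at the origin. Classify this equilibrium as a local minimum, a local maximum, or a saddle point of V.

local minimum

The Hessian at the origin is H = [[2, 4, 0], [4, 14, 6], [0, 6, 10]].
Row-reducing H symmetrically gives the diagonal entries 2, 6, 4.
That gives 3 positive pivots.
H is positive definite, so the origin is a strict local minimum.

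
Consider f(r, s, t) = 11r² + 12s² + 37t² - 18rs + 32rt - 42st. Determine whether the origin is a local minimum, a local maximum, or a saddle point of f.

local minimum

The Hessian at the origin is H = [[22, -18, 32], [-18, 24, -42], [32, -42, 74]].
Applying the same elementary operations to the rows and columns of H produces a congruent diagonal matrix with entries 22, 102/11, 8/17.
That gives 3 positive pivots.
H is positive definite, so the origin is a strict local minimum.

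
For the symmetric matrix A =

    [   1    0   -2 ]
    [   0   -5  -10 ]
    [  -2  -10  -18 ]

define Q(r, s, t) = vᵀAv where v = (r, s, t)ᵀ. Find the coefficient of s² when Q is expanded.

-5

The coefficient of s² is the diagonal entry A[2,2] = -5.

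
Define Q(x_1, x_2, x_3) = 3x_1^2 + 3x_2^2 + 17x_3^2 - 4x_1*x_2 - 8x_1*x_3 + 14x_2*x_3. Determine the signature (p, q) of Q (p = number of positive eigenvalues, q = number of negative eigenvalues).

(3, 0)

The associated matrix is A = [[3, -2, -4], [-2, 3, 7], [-4, 7, 17]].
Row-reducing A symmetrically gives the diagonal entries 3, 5/3, 2/5.
That gives 3 positive pivots.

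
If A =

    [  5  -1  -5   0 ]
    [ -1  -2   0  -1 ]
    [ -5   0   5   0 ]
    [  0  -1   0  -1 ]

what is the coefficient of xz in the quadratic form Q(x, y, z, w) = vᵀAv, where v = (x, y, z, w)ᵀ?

-10

The coefficient of xz is A[1,3] + A[3,1] = 2·(-5) = -10.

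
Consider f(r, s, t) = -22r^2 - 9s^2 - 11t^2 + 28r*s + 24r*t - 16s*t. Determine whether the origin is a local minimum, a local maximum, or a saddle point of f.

local maximum

The Hessian at the origin is H = [[-44, 28, 24], [28, -18, -16], [24, -16, -22]].
Row-reducing H symmetrically gives the diagonal entries -44, -2/11, -6.
That gives 3 negative pivots.
H is negative definite, so the origin is a strict local maximum.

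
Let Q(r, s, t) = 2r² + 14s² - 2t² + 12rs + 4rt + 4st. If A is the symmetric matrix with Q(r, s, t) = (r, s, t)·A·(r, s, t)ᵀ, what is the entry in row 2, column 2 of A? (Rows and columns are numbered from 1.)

14

The coefficient of s² in Q is 14, and that is exactly A[2,2].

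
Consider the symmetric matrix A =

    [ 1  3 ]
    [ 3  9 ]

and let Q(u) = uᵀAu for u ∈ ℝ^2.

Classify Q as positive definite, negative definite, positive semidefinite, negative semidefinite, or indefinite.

positive semidefinite

Symmetric row and column elimination reduces A to a congruent diagonal form with pivots 1, 0.
So there are 1 positive, 1 zero pivots.
Hence Q is positive semidefinite.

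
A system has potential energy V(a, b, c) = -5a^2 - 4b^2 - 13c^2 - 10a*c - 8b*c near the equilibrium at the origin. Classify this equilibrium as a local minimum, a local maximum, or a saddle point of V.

The Hessian at the origin is H = [[-10, 0, -10], [0, -8, -8], [-10, -8, -26]].
An LDLᵀ factorisation of H has diagonal entries -10, -8, -8.
Counting signs: 3 negative.
H is negative definite, so the origin is a strict local maximum.

local maximum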